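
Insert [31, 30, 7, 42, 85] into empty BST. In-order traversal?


Insert 31: root
Insert 30: L from 31
Insert 7: L from 31 -> L from 30
Insert 42: R from 31
Insert 85: R from 31 -> R from 42

In-order: [7, 30, 31, 42, 85]


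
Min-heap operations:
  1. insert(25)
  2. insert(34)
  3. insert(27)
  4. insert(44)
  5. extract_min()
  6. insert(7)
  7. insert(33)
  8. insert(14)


insert(25) -> [25]
insert(34) -> [25, 34]
insert(27) -> [25, 34, 27]
insert(44) -> [25, 34, 27, 44]
extract_min()->25, [27, 34, 44]
insert(7) -> [7, 27, 44, 34]
insert(33) -> [7, 27, 44, 34, 33]
insert(14) -> [7, 27, 14, 34, 33, 44]

Final heap: [7, 27, 14, 34, 33, 44]


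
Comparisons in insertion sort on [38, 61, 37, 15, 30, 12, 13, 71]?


Algorithm: insertion sort
Input: [38, 61, 37, 15, 30, 12, 13, 71]
Sorted: [12, 13, 15, 30, 37, 38, 61, 71]

22


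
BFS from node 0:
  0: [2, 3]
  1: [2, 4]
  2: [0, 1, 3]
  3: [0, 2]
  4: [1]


Visit 0, enqueue [2, 3]
Visit 2, enqueue [1]
Visit 3, enqueue []
Visit 1, enqueue [4]
Visit 4, enqueue []

BFS order: [0, 2, 3, 1, 4]


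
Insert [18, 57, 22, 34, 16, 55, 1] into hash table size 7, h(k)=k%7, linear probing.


Insert 18: h=4 -> slot 4
Insert 57: h=1 -> slot 1
Insert 22: h=1, 1 probes -> slot 2
Insert 34: h=6 -> slot 6
Insert 16: h=2, 1 probes -> slot 3
Insert 55: h=6, 1 probes -> slot 0
Insert 1: h=1, 4 probes -> slot 5

Table: [55, 57, 22, 16, 18, 1, 34]


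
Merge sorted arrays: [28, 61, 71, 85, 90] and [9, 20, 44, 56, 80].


Take 9 from B
Take 20 from B
Take 28 from A
Take 44 from B
Take 56 from B
Take 61 from A
Take 71 from A
Take 80 from B

Merged: [9, 20, 28, 44, 56, 61, 71, 80, 85, 90]


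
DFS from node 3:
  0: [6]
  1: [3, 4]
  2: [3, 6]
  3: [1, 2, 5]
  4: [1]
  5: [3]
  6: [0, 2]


Visit 3, push [5, 2, 1]
Visit 1, push [4]
Visit 4, push []
Visit 2, push [6]
Visit 6, push [0]
Visit 0, push []
Visit 5, push []

DFS order: [3, 1, 4, 2, 6, 0, 5]


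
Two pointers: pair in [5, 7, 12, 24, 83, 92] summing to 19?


lo=0(5)+hi=5(92)=97
lo=0(5)+hi=4(83)=88
lo=0(5)+hi=3(24)=29
lo=0(5)+hi=2(12)=17
lo=1(7)+hi=2(12)=19

Yes: 7+12=19


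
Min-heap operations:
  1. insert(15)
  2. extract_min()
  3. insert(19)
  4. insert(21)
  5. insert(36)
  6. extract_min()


insert(15) -> [15]
extract_min()->15, []
insert(19) -> [19]
insert(21) -> [19, 21]
insert(36) -> [19, 21, 36]
extract_min()->19, [21, 36]

Final heap: [21, 36]


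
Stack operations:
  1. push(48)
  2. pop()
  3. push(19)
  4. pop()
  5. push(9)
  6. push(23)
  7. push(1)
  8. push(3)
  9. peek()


push(48) -> [48]
pop()->48, []
push(19) -> [19]
pop()->19, []
push(9) -> [9]
push(23) -> [9, 23]
push(1) -> [9, 23, 1]
push(3) -> [9, 23, 1, 3]
peek()->3

Final stack: [9, 23, 1, 3]


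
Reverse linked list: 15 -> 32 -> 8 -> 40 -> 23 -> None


Step 1: curr=15, set curr.next=prev(None) | reversed so far: 15
Step 2: curr=32, set curr.next=prev(15) | reversed so far: 32 -> 15
Step 3: curr=8, set curr.next=prev(32) | reversed so far: 8 -> 32 -> 15
Step 4: curr=40, set curr.next=prev(8) | reversed so far: 40 -> 8 -> 32 -> 15
Step 5: curr=23, set curr.next=prev(40) | reversed so far: 23 -> 40 -> 8 -> 32 -> 15

23 -> 40 -> 8 -> 32 -> 15 -> None


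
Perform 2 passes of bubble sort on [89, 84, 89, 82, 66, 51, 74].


Initial: [89, 84, 89, 82, 66, 51, 74]
Pass 1: [84, 89, 82, 66, 51, 74, 89] (5 swaps)
Pass 2: [84, 82, 66, 51, 74, 89, 89] (4 swaps)

After 2 passes: [84, 82, 66, 51, 74, 89, 89]


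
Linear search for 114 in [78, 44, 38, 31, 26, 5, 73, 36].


i=0: 78!=114
i=1: 44!=114
i=2: 38!=114
i=3: 31!=114
i=4: 26!=114
i=5: 5!=114
i=6: 73!=114
i=7: 36!=114

Not found, 8 comps


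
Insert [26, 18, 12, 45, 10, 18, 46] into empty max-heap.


Insert 26: [26]
Insert 18: [26, 18]
Insert 12: [26, 18, 12]
Insert 45: [45, 26, 12, 18]
Insert 10: [45, 26, 12, 18, 10]
Insert 18: [45, 26, 18, 18, 10, 12]
Insert 46: [46, 26, 45, 18, 10, 12, 18]

Final heap: [46, 26, 45, 18, 10, 12, 18]


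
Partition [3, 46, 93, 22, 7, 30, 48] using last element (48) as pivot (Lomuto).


Pivot: 48
  3 <= 48: advance i (no swap)
  46 <= 48: advance i (no swap)
  22 <= 48: swap -> [3, 46, 22, 93, 7, 30, 48]
  7 <= 48: swap -> [3, 46, 22, 7, 93, 30, 48]
  30 <= 48: swap -> [3, 46, 22, 7, 30, 93, 48]
Place pivot at 5: [3, 46, 22, 7, 30, 48, 93]

Partitioned: [3, 46, 22, 7, 30, 48, 93]


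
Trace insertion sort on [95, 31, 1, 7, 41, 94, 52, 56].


Initial: [95, 31, 1, 7, 41, 94, 52, 56]
Insert 31: [31, 95, 1, 7, 41, 94, 52, 56]
Insert 1: [1, 31, 95, 7, 41, 94, 52, 56]
Insert 7: [1, 7, 31, 95, 41, 94, 52, 56]
Insert 41: [1, 7, 31, 41, 95, 94, 52, 56]
Insert 94: [1, 7, 31, 41, 94, 95, 52, 56]
Insert 52: [1, 7, 31, 41, 52, 94, 95, 56]
Insert 56: [1, 7, 31, 41, 52, 56, 94, 95]

Sorted: [1, 7, 31, 41, 52, 56, 94, 95]


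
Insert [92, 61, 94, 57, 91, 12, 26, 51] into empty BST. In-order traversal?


Insert 92: root
Insert 61: L from 92
Insert 94: R from 92
Insert 57: L from 92 -> L from 61
Insert 91: L from 92 -> R from 61
Insert 12: L from 92 -> L from 61 -> L from 57
Insert 26: L from 92 -> L from 61 -> L from 57 -> R from 12
Insert 51: L from 92 -> L from 61 -> L from 57 -> R from 12 -> R from 26

In-order: [12, 26, 51, 57, 61, 91, 92, 94]


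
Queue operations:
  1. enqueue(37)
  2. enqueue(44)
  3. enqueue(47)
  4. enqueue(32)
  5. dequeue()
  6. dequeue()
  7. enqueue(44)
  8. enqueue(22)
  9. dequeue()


enqueue(37) -> [37]
enqueue(44) -> [37, 44]
enqueue(47) -> [37, 44, 47]
enqueue(32) -> [37, 44, 47, 32]
dequeue()->37, [44, 47, 32]
dequeue()->44, [47, 32]
enqueue(44) -> [47, 32, 44]
enqueue(22) -> [47, 32, 44, 22]
dequeue()->47, [32, 44, 22]

Final queue: [32, 44, 22]


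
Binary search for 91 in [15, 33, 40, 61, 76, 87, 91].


Step 1: lo=0, hi=6, mid=3, val=61
Step 2: lo=4, hi=6, mid=5, val=87
Step 3: lo=6, hi=6, mid=6, val=91

Found at index 6


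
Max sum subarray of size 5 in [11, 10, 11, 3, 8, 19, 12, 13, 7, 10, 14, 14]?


[0:5]: 43
[1:6]: 51
[2:7]: 53
[3:8]: 55
[4:9]: 59
[5:10]: 61
[6:11]: 56
[7:12]: 58

Max: 61 at [5:10]


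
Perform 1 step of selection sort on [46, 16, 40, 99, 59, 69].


Initial: [46, 16, 40, 99, 59, 69]
Step 1: min=16 at 1
  Swap: [16, 46, 40, 99, 59, 69]

After 1 step: [16, 46, 40, 99, 59, 69]


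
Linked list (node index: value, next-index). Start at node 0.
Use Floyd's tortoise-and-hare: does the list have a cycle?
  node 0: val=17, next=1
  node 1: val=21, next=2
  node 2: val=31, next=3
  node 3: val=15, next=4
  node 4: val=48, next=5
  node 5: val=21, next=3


Floyd's tortoise (slow, +1) and hare (fast, +2):
  init: slow=0, fast=0
  step 1: slow=1, fast=2
  step 2: slow=2, fast=4
  step 3: slow=3, fast=3
  slow == fast at node 3: cycle detected

Cycle: yes


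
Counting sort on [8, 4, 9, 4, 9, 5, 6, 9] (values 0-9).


Input: [8, 4, 9, 4, 9, 5, 6, 9]
Counts: [0, 0, 0, 0, 2, 1, 1, 0, 1, 3]

Sorted: [4, 4, 5, 6, 8, 9, 9, 9]


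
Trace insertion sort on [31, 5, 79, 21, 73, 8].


Initial: [31, 5, 79, 21, 73, 8]
Insert 5: [5, 31, 79, 21, 73, 8]
Insert 79: [5, 31, 79, 21, 73, 8]
Insert 21: [5, 21, 31, 79, 73, 8]
Insert 73: [5, 21, 31, 73, 79, 8]
Insert 8: [5, 8, 21, 31, 73, 79]

Sorted: [5, 8, 21, 31, 73, 79]


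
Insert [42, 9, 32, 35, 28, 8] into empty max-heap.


Insert 42: [42]
Insert 9: [42, 9]
Insert 32: [42, 9, 32]
Insert 35: [42, 35, 32, 9]
Insert 28: [42, 35, 32, 9, 28]
Insert 8: [42, 35, 32, 9, 28, 8]

Final heap: [42, 35, 32, 9, 28, 8]


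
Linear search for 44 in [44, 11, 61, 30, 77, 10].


i=0: 44==44 found!

Found at 0, 1 comps


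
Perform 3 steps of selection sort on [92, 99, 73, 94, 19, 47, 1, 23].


Initial: [92, 99, 73, 94, 19, 47, 1, 23]
Step 1: min=1 at 6
  Swap: [1, 99, 73, 94, 19, 47, 92, 23]
Step 2: min=19 at 4
  Swap: [1, 19, 73, 94, 99, 47, 92, 23]
Step 3: min=23 at 7
  Swap: [1, 19, 23, 94, 99, 47, 92, 73]

After 3 steps: [1, 19, 23, 94, 99, 47, 92, 73]


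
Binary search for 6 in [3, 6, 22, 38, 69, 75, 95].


Step 1: lo=0, hi=6, mid=3, val=38
Step 2: lo=0, hi=2, mid=1, val=6

Found at index 1


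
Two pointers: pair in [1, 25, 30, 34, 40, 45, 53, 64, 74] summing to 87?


lo=0(1)+hi=8(74)=75
lo=1(25)+hi=8(74)=99
lo=1(25)+hi=7(64)=89
lo=1(25)+hi=6(53)=78
lo=2(30)+hi=6(53)=83
lo=3(34)+hi=6(53)=87

Yes: 34+53=87


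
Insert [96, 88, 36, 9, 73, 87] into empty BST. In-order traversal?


Insert 96: root
Insert 88: L from 96
Insert 36: L from 96 -> L from 88
Insert 9: L from 96 -> L from 88 -> L from 36
Insert 73: L from 96 -> L from 88 -> R from 36
Insert 87: L from 96 -> L from 88 -> R from 36 -> R from 73

In-order: [9, 36, 73, 87, 88, 96]


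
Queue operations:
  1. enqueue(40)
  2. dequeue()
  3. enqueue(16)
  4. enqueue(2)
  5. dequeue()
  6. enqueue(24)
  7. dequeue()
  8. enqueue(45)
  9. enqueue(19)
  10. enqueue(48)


enqueue(40) -> [40]
dequeue()->40, []
enqueue(16) -> [16]
enqueue(2) -> [16, 2]
dequeue()->16, [2]
enqueue(24) -> [2, 24]
dequeue()->2, [24]
enqueue(45) -> [24, 45]
enqueue(19) -> [24, 45, 19]
enqueue(48) -> [24, 45, 19, 48]

Final queue: [24, 45, 19, 48]


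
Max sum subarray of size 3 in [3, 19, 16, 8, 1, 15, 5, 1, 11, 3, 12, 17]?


[0:3]: 38
[1:4]: 43
[2:5]: 25
[3:6]: 24
[4:7]: 21
[5:8]: 21
[6:9]: 17
[7:10]: 15
[8:11]: 26
[9:12]: 32

Max: 43 at [1:4]


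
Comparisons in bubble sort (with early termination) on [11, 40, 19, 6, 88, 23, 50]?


Algorithm: bubble sort (with early termination)
Input: [11, 40, 19, 6, 88, 23, 50]
Sorted: [6, 11, 19, 23, 40, 50, 88]

18


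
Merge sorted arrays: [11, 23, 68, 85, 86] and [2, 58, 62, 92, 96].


Take 2 from B
Take 11 from A
Take 23 from A
Take 58 from B
Take 62 from B
Take 68 from A
Take 85 from A
Take 86 from A

Merged: [2, 11, 23, 58, 62, 68, 85, 86, 92, 96]


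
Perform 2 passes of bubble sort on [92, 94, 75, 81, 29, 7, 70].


Initial: [92, 94, 75, 81, 29, 7, 70]
Pass 1: [92, 75, 81, 29, 7, 70, 94] (5 swaps)
Pass 2: [75, 81, 29, 7, 70, 92, 94] (5 swaps)

After 2 passes: [75, 81, 29, 7, 70, 92, 94]


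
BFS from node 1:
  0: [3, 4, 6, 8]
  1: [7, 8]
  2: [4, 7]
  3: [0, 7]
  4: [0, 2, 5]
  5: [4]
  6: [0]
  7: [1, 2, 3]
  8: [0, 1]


Visit 1, enqueue [7, 8]
Visit 7, enqueue [2, 3]
Visit 8, enqueue [0]
Visit 2, enqueue [4]
Visit 3, enqueue []
Visit 0, enqueue [6]
Visit 4, enqueue [5]
Visit 6, enqueue []
Visit 5, enqueue []

BFS order: [1, 7, 8, 2, 3, 0, 4, 6, 5]


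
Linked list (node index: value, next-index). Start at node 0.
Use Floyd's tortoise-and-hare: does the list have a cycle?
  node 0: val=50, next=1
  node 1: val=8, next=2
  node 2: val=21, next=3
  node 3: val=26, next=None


Floyd's tortoise (slow, +1) and hare (fast, +2):
  init: slow=0, fast=0
  step 1: slow=1, fast=2
  step 2: fast 2->3->None, no cycle

Cycle: no


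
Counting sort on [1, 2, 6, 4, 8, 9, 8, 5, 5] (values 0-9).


Input: [1, 2, 6, 4, 8, 9, 8, 5, 5]
Counts: [0, 1, 1, 0, 1, 2, 1, 0, 2, 1]

Sorted: [1, 2, 4, 5, 5, 6, 8, 8, 9]


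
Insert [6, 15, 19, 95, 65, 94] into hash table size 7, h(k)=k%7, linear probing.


Insert 6: h=6 -> slot 6
Insert 15: h=1 -> slot 1
Insert 19: h=5 -> slot 5
Insert 95: h=4 -> slot 4
Insert 65: h=2 -> slot 2
Insert 94: h=3 -> slot 3

Table: [None, 15, 65, 94, 95, 19, 6]


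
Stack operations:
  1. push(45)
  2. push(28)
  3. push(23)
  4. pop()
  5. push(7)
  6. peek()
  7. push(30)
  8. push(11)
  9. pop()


push(45) -> [45]
push(28) -> [45, 28]
push(23) -> [45, 28, 23]
pop()->23, [45, 28]
push(7) -> [45, 28, 7]
peek()->7
push(30) -> [45, 28, 7, 30]
push(11) -> [45, 28, 7, 30, 11]
pop()->11, [45, 28, 7, 30]

Final stack: [45, 28, 7, 30]


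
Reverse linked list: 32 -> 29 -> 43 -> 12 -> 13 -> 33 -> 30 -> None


Step 1: curr=32, set curr.next=prev(None) | reversed so far: 32
Step 2: curr=29, set curr.next=prev(32) | reversed so far: 29 -> 32
Step 3: curr=43, set curr.next=prev(29) | reversed so far: 43 -> 29 -> 32
Step 4: curr=12, set curr.next=prev(43) | reversed so far: 12 -> 43 -> 29 -> 32
Step 5: curr=13, set curr.next=prev(12) | reversed so far: 13 -> 12 -> 43 -> 29 -> 32
Step 6: curr=33, set curr.next=prev(13) | reversed so far: 33 -> 13 -> 12 -> 43 -> 29 -> 32
Step 7: curr=30, set curr.next=prev(33) | reversed so far: 30 -> 33 -> 13 -> 12 -> 43 -> 29 -> 32

30 -> 33 -> 13 -> 12 -> 43 -> 29 -> 32 -> None


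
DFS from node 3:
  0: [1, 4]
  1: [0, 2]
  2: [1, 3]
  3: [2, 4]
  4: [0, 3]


Visit 3, push [4, 2]
Visit 2, push [1]
Visit 1, push [0]
Visit 0, push [4]
Visit 4, push []

DFS order: [3, 2, 1, 0, 4]


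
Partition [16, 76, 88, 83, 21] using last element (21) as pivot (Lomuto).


Pivot: 21
  16 <= 21: advance i (no swap)
Place pivot at 1: [16, 21, 88, 83, 76]

Partitioned: [16, 21, 88, 83, 76]


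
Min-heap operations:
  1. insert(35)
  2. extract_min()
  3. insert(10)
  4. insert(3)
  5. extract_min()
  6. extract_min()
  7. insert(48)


insert(35) -> [35]
extract_min()->35, []
insert(10) -> [10]
insert(3) -> [3, 10]
extract_min()->3, [10]
extract_min()->10, []
insert(48) -> [48]

Final heap: [48]


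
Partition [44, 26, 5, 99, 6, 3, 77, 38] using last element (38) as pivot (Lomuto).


Pivot: 38
  26 <= 38: swap -> [26, 44, 5, 99, 6, 3, 77, 38]
  5 <= 38: swap -> [26, 5, 44, 99, 6, 3, 77, 38]
  6 <= 38: swap -> [26, 5, 6, 99, 44, 3, 77, 38]
  3 <= 38: swap -> [26, 5, 6, 3, 44, 99, 77, 38]
Place pivot at 4: [26, 5, 6, 3, 38, 99, 77, 44]

Partitioned: [26, 5, 6, 3, 38, 99, 77, 44]


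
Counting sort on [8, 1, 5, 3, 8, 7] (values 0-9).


Input: [8, 1, 5, 3, 8, 7]
Counts: [0, 1, 0, 1, 0, 1, 0, 1, 2, 0]

Sorted: [1, 3, 5, 7, 8, 8]


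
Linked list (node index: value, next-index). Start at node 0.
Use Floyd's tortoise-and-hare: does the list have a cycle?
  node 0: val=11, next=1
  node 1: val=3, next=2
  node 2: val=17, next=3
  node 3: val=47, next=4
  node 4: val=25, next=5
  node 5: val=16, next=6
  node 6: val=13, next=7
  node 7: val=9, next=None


Floyd's tortoise (slow, +1) and hare (fast, +2):
  init: slow=0, fast=0
  step 1: slow=1, fast=2
  step 2: slow=2, fast=4
  step 3: slow=3, fast=6
  step 4: fast 6->7->None, no cycle

Cycle: no


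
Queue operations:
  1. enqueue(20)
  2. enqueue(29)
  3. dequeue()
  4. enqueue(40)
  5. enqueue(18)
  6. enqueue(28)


enqueue(20) -> [20]
enqueue(29) -> [20, 29]
dequeue()->20, [29]
enqueue(40) -> [29, 40]
enqueue(18) -> [29, 40, 18]
enqueue(28) -> [29, 40, 18, 28]

Final queue: [29, 40, 18, 28]


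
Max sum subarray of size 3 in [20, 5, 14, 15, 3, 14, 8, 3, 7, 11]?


[0:3]: 39
[1:4]: 34
[2:5]: 32
[3:6]: 32
[4:7]: 25
[5:8]: 25
[6:9]: 18
[7:10]: 21

Max: 39 at [0:3]


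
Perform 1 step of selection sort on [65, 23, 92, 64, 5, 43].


Initial: [65, 23, 92, 64, 5, 43]
Step 1: min=5 at 4
  Swap: [5, 23, 92, 64, 65, 43]

After 1 step: [5, 23, 92, 64, 65, 43]


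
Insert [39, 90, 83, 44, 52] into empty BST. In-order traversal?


Insert 39: root
Insert 90: R from 39
Insert 83: R from 39 -> L from 90
Insert 44: R from 39 -> L from 90 -> L from 83
Insert 52: R from 39 -> L from 90 -> L from 83 -> R from 44

In-order: [39, 44, 52, 83, 90]


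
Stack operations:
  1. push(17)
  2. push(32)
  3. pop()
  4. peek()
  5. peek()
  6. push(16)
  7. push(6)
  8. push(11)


push(17) -> [17]
push(32) -> [17, 32]
pop()->32, [17]
peek()->17
peek()->17
push(16) -> [17, 16]
push(6) -> [17, 16, 6]
push(11) -> [17, 16, 6, 11]

Final stack: [17, 16, 6, 11]


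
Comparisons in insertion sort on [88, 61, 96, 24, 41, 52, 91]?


Algorithm: insertion sort
Input: [88, 61, 96, 24, 41, 52, 91]
Sorted: [24, 41, 52, 61, 88, 91, 96]

15


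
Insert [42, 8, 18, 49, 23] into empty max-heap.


Insert 42: [42]
Insert 8: [42, 8]
Insert 18: [42, 8, 18]
Insert 49: [49, 42, 18, 8]
Insert 23: [49, 42, 18, 8, 23]

Final heap: [49, 42, 18, 8, 23]


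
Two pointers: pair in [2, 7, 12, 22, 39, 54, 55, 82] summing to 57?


lo=0(2)+hi=7(82)=84
lo=0(2)+hi=6(55)=57

Yes: 2+55=57


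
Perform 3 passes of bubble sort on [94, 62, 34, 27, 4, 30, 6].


Initial: [94, 62, 34, 27, 4, 30, 6]
Pass 1: [62, 34, 27, 4, 30, 6, 94] (6 swaps)
Pass 2: [34, 27, 4, 30, 6, 62, 94] (5 swaps)
Pass 3: [27, 4, 30, 6, 34, 62, 94] (4 swaps)

After 3 passes: [27, 4, 30, 6, 34, 62, 94]


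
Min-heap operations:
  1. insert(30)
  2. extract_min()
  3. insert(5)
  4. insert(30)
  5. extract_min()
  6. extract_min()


insert(30) -> [30]
extract_min()->30, []
insert(5) -> [5]
insert(30) -> [5, 30]
extract_min()->5, [30]
extract_min()->30, []

Final heap: []


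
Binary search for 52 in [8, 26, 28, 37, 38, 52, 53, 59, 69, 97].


Step 1: lo=0, hi=9, mid=4, val=38
Step 2: lo=5, hi=9, mid=7, val=59
Step 3: lo=5, hi=6, mid=5, val=52

Found at index 5


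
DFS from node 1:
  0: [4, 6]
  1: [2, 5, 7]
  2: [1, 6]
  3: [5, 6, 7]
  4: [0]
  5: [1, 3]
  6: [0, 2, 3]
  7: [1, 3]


Visit 1, push [7, 5, 2]
Visit 2, push [6]
Visit 6, push [3, 0]
Visit 0, push [4]
Visit 4, push []
Visit 3, push [7, 5]
Visit 5, push []
Visit 7, push []

DFS order: [1, 2, 6, 0, 4, 3, 5, 7]


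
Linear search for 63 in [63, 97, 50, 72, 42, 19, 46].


i=0: 63==63 found!

Found at 0, 1 comps


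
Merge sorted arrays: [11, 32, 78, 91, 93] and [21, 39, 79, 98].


Take 11 from A
Take 21 from B
Take 32 from A
Take 39 from B
Take 78 from A
Take 79 from B
Take 91 from A
Take 93 from A

Merged: [11, 21, 32, 39, 78, 79, 91, 93, 98]


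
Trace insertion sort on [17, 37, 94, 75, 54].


Initial: [17, 37, 94, 75, 54]
Insert 37: [17, 37, 94, 75, 54]
Insert 94: [17, 37, 94, 75, 54]
Insert 75: [17, 37, 75, 94, 54]
Insert 54: [17, 37, 54, 75, 94]

Sorted: [17, 37, 54, 75, 94]


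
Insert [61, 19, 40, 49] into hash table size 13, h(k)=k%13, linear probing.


Insert 61: h=9 -> slot 9
Insert 19: h=6 -> slot 6
Insert 40: h=1 -> slot 1
Insert 49: h=10 -> slot 10

Table: [None, 40, None, None, None, None, 19, None, None, 61, 49, None, None]


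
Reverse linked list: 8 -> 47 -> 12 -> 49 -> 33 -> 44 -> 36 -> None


Step 1: curr=8, set curr.next=prev(None) | reversed so far: 8
Step 2: curr=47, set curr.next=prev(8) | reversed so far: 47 -> 8
Step 3: curr=12, set curr.next=prev(47) | reversed so far: 12 -> 47 -> 8
Step 4: curr=49, set curr.next=prev(12) | reversed so far: 49 -> 12 -> 47 -> 8
Step 5: curr=33, set curr.next=prev(49) | reversed so far: 33 -> 49 -> 12 -> 47 -> 8
Step 6: curr=44, set curr.next=prev(33) | reversed so far: 44 -> 33 -> 49 -> 12 -> 47 -> 8
Step 7: curr=36, set curr.next=prev(44) | reversed so far: 36 -> 44 -> 33 -> 49 -> 12 -> 47 -> 8

36 -> 44 -> 33 -> 49 -> 12 -> 47 -> 8 -> None


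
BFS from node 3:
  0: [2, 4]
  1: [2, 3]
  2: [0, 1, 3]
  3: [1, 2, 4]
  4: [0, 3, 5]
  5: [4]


Visit 3, enqueue [1, 2, 4]
Visit 1, enqueue []
Visit 2, enqueue [0]
Visit 4, enqueue [5]
Visit 0, enqueue []
Visit 5, enqueue []

BFS order: [3, 1, 2, 4, 0, 5]


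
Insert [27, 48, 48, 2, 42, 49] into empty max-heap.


Insert 27: [27]
Insert 48: [48, 27]
Insert 48: [48, 27, 48]
Insert 2: [48, 27, 48, 2]
Insert 42: [48, 42, 48, 2, 27]
Insert 49: [49, 42, 48, 2, 27, 48]

Final heap: [49, 42, 48, 2, 27, 48]


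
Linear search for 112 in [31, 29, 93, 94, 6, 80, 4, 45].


i=0: 31!=112
i=1: 29!=112
i=2: 93!=112
i=3: 94!=112
i=4: 6!=112
i=5: 80!=112
i=6: 4!=112
i=7: 45!=112

Not found, 8 comps


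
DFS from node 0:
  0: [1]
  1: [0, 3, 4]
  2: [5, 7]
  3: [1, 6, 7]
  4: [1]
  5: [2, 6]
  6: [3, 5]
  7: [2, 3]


Visit 0, push [1]
Visit 1, push [4, 3]
Visit 3, push [7, 6]
Visit 6, push [5]
Visit 5, push [2]
Visit 2, push [7]
Visit 7, push []
Visit 4, push []

DFS order: [0, 1, 3, 6, 5, 2, 7, 4]


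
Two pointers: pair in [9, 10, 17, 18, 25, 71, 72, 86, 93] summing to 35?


lo=0(9)+hi=8(93)=102
lo=0(9)+hi=7(86)=95
lo=0(9)+hi=6(72)=81
lo=0(9)+hi=5(71)=80
lo=0(9)+hi=4(25)=34
lo=1(10)+hi=4(25)=35

Yes: 10+25=35


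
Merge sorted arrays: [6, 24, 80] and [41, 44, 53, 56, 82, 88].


Take 6 from A
Take 24 from A
Take 41 from B
Take 44 from B
Take 53 from B
Take 56 from B
Take 80 from A

Merged: [6, 24, 41, 44, 53, 56, 80, 82, 88]


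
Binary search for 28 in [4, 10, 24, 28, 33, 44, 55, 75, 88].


Step 1: lo=0, hi=8, mid=4, val=33
Step 2: lo=0, hi=3, mid=1, val=10
Step 3: lo=2, hi=3, mid=2, val=24
Step 4: lo=3, hi=3, mid=3, val=28

Found at index 3


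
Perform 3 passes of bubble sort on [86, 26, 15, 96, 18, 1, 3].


Initial: [86, 26, 15, 96, 18, 1, 3]
Pass 1: [26, 15, 86, 18, 1, 3, 96] (5 swaps)
Pass 2: [15, 26, 18, 1, 3, 86, 96] (4 swaps)
Pass 3: [15, 18, 1, 3, 26, 86, 96] (3 swaps)

After 3 passes: [15, 18, 1, 3, 26, 86, 96]


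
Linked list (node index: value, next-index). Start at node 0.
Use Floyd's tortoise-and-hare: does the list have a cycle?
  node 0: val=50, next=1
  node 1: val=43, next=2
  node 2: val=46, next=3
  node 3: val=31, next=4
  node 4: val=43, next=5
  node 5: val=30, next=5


Floyd's tortoise (slow, +1) and hare (fast, +2):
  init: slow=0, fast=0
  step 1: slow=1, fast=2
  step 2: slow=2, fast=4
  step 3: slow=3, fast=5
  step 4: slow=4, fast=5
  step 5: slow=5, fast=5
  slow == fast at node 5: cycle detected

Cycle: yes


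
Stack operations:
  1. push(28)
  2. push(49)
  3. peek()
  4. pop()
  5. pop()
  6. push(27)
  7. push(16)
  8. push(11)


push(28) -> [28]
push(49) -> [28, 49]
peek()->49
pop()->49, [28]
pop()->28, []
push(27) -> [27]
push(16) -> [27, 16]
push(11) -> [27, 16, 11]

Final stack: [27, 16, 11]


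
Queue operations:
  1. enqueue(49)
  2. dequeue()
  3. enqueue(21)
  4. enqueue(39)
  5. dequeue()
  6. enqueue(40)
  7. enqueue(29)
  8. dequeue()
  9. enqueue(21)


enqueue(49) -> [49]
dequeue()->49, []
enqueue(21) -> [21]
enqueue(39) -> [21, 39]
dequeue()->21, [39]
enqueue(40) -> [39, 40]
enqueue(29) -> [39, 40, 29]
dequeue()->39, [40, 29]
enqueue(21) -> [40, 29, 21]

Final queue: [40, 29, 21]


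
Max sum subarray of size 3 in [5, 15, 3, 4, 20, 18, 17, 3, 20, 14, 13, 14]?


[0:3]: 23
[1:4]: 22
[2:5]: 27
[3:6]: 42
[4:7]: 55
[5:8]: 38
[6:9]: 40
[7:10]: 37
[8:11]: 47
[9:12]: 41

Max: 55 at [4:7]


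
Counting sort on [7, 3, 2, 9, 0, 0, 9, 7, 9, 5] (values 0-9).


Input: [7, 3, 2, 9, 0, 0, 9, 7, 9, 5]
Counts: [2, 0, 1, 1, 0, 1, 0, 2, 0, 3]

Sorted: [0, 0, 2, 3, 5, 7, 7, 9, 9, 9]


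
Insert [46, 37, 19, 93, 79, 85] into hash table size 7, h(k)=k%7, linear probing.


Insert 46: h=4 -> slot 4
Insert 37: h=2 -> slot 2
Insert 19: h=5 -> slot 5
Insert 93: h=2, 1 probes -> slot 3
Insert 79: h=2, 4 probes -> slot 6
Insert 85: h=1 -> slot 1

Table: [None, 85, 37, 93, 46, 19, 79]


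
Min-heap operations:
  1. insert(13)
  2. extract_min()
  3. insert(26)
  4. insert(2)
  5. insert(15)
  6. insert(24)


insert(13) -> [13]
extract_min()->13, []
insert(26) -> [26]
insert(2) -> [2, 26]
insert(15) -> [2, 26, 15]
insert(24) -> [2, 24, 15, 26]

Final heap: [2, 24, 15, 26]


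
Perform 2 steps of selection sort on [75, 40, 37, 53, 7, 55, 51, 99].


Initial: [75, 40, 37, 53, 7, 55, 51, 99]
Step 1: min=7 at 4
  Swap: [7, 40, 37, 53, 75, 55, 51, 99]
Step 2: min=37 at 2
  Swap: [7, 37, 40, 53, 75, 55, 51, 99]

After 2 steps: [7, 37, 40, 53, 75, 55, 51, 99]


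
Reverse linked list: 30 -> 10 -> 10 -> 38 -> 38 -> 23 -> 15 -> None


Step 1: curr=30, set curr.next=prev(None) | reversed so far: 30
Step 2: curr=10, set curr.next=prev(30) | reversed so far: 10 -> 30
Step 3: curr=10, set curr.next=prev(10) | reversed so far: 10 -> 10 -> 30
Step 4: curr=38, set curr.next=prev(10) | reversed so far: 38 -> 10 -> 10 -> 30
Step 5: curr=38, set curr.next=prev(38) | reversed so far: 38 -> 38 -> 10 -> 10 -> 30
Step 6: curr=23, set curr.next=prev(38) | reversed so far: 23 -> 38 -> 38 -> 10 -> 10 -> 30
Step 7: curr=15, set curr.next=prev(23) | reversed so far: 15 -> 23 -> 38 -> 38 -> 10 -> 10 -> 30

15 -> 23 -> 38 -> 38 -> 10 -> 10 -> 30 -> None


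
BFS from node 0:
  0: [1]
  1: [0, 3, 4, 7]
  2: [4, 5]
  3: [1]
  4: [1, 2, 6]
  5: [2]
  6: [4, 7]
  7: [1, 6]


Visit 0, enqueue [1]
Visit 1, enqueue [3, 4, 7]
Visit 3, enqueue []
Visit 4, enqueue [2, 6]
Visit 7, enqueue []
Visit 2, enqueue [5]
Visit 6, enqueue []
Visit 5, enqueue []

BFS order: [0, 1, 3, 4, 7, 2, 6, 5]


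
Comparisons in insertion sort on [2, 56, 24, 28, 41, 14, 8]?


Algorithm: insertion sort
Input: [2, 56, 24, 28, 41, 14, 8]
Sorted: [2, 8, 14, 24, 28, 41, 56]

18


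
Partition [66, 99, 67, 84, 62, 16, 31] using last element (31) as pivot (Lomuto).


Pivot: 31
  16 <= 31: swap -> [16, 99, 67, 84, 62, 66, 31]
Place pivot at 1: [16, 31, 67, 84, 62, 66, 99]

Partitioned: [16, 31, 67, 84, 62, 66, 99]


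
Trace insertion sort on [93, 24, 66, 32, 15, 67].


Initial: [93, 24, 66, 32, 15, 67]
Insert 24: [24, 93, 66, 32, 15, 67]
Insert 66: [24, 66, 93, 32, 15, 67]
Insert 32: [24, 32, 66, 93, 15, 67]
Insert 15: [15, 24, 32, 66, 93, 67]
Insert 67: [15, 24, 32, 66, 67, 93]

Sorted: [15, 24, 32, 66, 67, 93]


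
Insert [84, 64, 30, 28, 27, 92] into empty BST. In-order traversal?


Insert 84: root
Insert 64: L from 84
Insert 30: L from 84 -> L from 64
Insert 28: L from 84 -> L from 64 -> L from 30
Insert 27: L from 84 -> L from 64 -> L from 30 -> L from 28
Insert 92: R from 84

In-order: [27, 28, 30, 64, 84, 92]


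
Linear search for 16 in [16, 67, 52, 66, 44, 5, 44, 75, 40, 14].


i=0: 16==16 found!

Found at 0, 1 comps


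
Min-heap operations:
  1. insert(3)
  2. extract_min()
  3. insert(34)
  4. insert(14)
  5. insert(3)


insert(3) -> [3]
extract_min()->3, []
insert(34) -> [34]
insert(14) -> [14, 34]
insert(3) -> [3, 34, 14]

Final heap: [3, 34, 14]


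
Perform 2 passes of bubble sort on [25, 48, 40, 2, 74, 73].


Initial: [25, 48, 40, 2, 74, 73]
Pass 1: [25, 40, 2, 48, 73, 74] (3 swaps)
Pass 2: [25, 2, 40, 48, 73, 74] (1 swaps)

After 2 passes: [25, 2, 40, 48, 73, 74]


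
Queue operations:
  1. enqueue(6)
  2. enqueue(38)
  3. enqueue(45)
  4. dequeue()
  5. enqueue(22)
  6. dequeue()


enqueue(6) -> [6]
enqueue(38) -> [6, 38]
enqueue(45) -> [6, 38, 45]
dequeue()->6, [38, 45]
enqueue(22) -> [38, 45, 22]
dequeue()->38, [45, 22]

Final queue: [45, 22]


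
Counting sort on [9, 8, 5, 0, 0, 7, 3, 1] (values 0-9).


Input: [9, 8, 5, 0, 0, 7, 3, 1]
Counts: [2, 1, 0, 1, 0, 1, 0, 1, 1, 1]

Sorted: [0, 0, 1, 3, 5, 7, 8, 9]


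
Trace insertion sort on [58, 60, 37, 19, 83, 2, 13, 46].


Initial: [58, 60, 37, 19, 83, 2, 13, 46]
Insert 60: [58, 60, 37, 19, 83, 2, 13, 46]
Insert 37: [37, 58, 60, 19, 83, 2, 13, 46]
Insert 19: [19, 37, 58, 60, 83, 2, 13, 46]
Insert 83: [19, 37, 58, 60, 83, 2, 13, 46]
Insert 2: [2, 19, 37, 58, 60, 83, 13, 46]
Insert 13: [2, 13, 19, 37, 58, 60, 83, 46]
Insert 46: [2, 13, 19, 37, 46, 58, 60, 83]

Sorted: [2, 13, 19, 37, 46, 58, 60, 83]


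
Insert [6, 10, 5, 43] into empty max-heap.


Insert 6: [6]
Insert 10: [10, 6]
Insert 5: [10, 6, 5]
Insert 43: [43, 10, 5, 6]

Final heap: [43, 10, 5, 6]


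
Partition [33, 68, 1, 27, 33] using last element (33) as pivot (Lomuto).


Pivot: 33
  33 <= 33: advance i (no swap)
  1 <= 33: swap -> [33, 1, 68, 27, 33]
  27 <= 33: swap -> [33, 1, 27, 68, 33]
Place pivot at 3: [33, 1, 27, 33, 68]

Partitioned: [33, 1, 27, 33, 68]


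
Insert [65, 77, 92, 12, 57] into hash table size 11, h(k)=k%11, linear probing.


Insert 65: h=10 -> slot 10
Insert 77: h=0 -> slot 0
Insert 92: h=4 -> slot 4
Insert 12: h=1 -> slot 1
Insert 57: h=2 -> slot 2

Table: [77, 12, 57, None, 92, None, None, None, None, None, 65]


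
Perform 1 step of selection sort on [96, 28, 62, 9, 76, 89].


Initial: [96, 28, 62, 9, 76, 89]
Step 1: min=9 at 3
  Swap: [9, 28, 62, 96, 76, 89]

After 1 step: [9, 28, 62, 96, 76, 89]


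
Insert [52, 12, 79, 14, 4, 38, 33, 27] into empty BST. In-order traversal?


Insert 52: root
Insert 12: L from 52
Insert 79: R from 52
Insert 14: L from 52 -> R from 12
Insert 4: L from 52 -> L from 12
Insert 38: L from 52 -> R from 12 -> R from 14
Insert 33: L from 52 -> R from 12 -> R from 14 -> L from 38
Insert 27: L from 52 -> R from 12 -> R from 14 -> L from 38 -> L from 33

In-order: [4, 12, 14, 27, 33, 38, 52, 79]


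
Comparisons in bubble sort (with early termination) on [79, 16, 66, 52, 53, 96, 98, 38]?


Algorithm: bubble sort (with early termination)
Input: [79, 16, 66, 52, 53, 96, 98, 38]
Sorted: [16, 38, 52, 53, 66, 79, 96, 98]

28


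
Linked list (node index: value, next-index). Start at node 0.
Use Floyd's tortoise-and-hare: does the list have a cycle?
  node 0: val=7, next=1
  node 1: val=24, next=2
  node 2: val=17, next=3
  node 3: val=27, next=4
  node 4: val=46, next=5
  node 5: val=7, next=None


Floyd's tortoise (slow, +1) and hare (fast, +2):
  init: slow=0, fast=0
  step 1: slow=1, fast=2
  step 2: slow=2, fast=4
  step 3: fast 4->5->None, no cycle

Cycle: no


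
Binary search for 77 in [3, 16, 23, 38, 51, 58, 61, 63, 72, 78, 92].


Step 1: lo=0, hi=10, mid=5, val=58
Step 2: lo=6, hi=10, mid=8, val=72
Step 3: lo=9, hi=10, mid=9, val=78

Not found


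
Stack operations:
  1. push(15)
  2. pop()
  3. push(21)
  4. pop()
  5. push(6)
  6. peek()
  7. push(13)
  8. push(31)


push(15) -> [15]
pop()->15, []
push(21) -> [21]
pop()->21, []
push(6) -> [6]
peek()->6
push(13) -> [6, 13]
push(31) -> [6, 13, 31]

Final stack: [6, 13, 31]


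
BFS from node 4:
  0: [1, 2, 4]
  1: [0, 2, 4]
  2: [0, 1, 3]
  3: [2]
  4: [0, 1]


Visit 4, enqueue [0, 1]
Visit 0, enqueue [2]
Visit 1, enqueue []
Visit 2, enqueue [3]
Visit 3, enqueue []

BFS order: [4, 0, 1, 2, 3]


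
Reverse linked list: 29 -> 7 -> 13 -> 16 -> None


Step 1: curr=29, set curr.next=prev(None) | reversed so far: 29
Step 2: curr=7, set curr.next=prev(29) | reversed so far: 7 -> 29
Step 3: curr=13, set curr.next=prev(7) | reversed so far: 13 -> 7 -> 29
Step 4: curr=16, set curr.next=prev(13) | reversed so far: 16 -> 13 -> 7 -> 29

16 -> 13 -> 7 -> 29 -> None


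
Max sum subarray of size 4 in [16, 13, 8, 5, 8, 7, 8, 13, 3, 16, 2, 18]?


[0:4]: 42
[1:5]: 34
[2:6]: 28
[3:7]: 28
[4:8]: 36
[5:9]: 31
[6:10]: 40
[7:11]: 34
[8:12]: 39

Max: 42 at [0:4]


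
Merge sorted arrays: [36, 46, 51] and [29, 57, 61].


Take 29 from B
Take 36 from A
Take 46 from A
Take 51 from A

Merged: [29, 36, 46, 51, 57, 61]


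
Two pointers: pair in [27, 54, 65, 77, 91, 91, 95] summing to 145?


lo=0(27)+hi=6(95)=122
lo=1(54)+hi=6(95)=149
lo=1(54)+hi=5(91)=145

Yes: 54+91=145


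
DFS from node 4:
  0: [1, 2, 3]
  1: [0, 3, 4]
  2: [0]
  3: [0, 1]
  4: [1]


Visit 4, push [1]
Visit 1, push [3, 0]
Visit 0, push [3, 2]
Visit 2, push []
Visit 3, push []

DFS order: [4, 1, 0, 2, 3]


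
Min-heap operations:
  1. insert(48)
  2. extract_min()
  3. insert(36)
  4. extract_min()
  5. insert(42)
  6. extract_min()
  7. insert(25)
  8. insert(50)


insert(48) -> [48]
extract_min()->48, []
insert(36) -> [36]
extract_min()->36, []
insert(42) -> [42]
extract_min()->42, []
insert(25) -> [25]
insert(50) -> [25, 50]

Final heap: [25, 50]


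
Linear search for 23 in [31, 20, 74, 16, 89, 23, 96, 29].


i=0: 31!=23
i=1: 20!=23
i=2: 74!=23
i=3: 16!=23
i=4: 89!=23
i=5: 23==23 found!

Found at 5, 6 comps


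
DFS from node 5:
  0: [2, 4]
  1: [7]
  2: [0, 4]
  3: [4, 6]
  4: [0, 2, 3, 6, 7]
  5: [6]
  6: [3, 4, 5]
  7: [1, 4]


Visit 5, push [6]
Visit 6, push [4, 3]
Visit 3, push [4]
Visit 4, push [7, 2, 0]
Visit 0, push [2]
Visit 2, push []
Visit 7, push [1]
Visit 1, push []

DFS order: [5, 6, 3, 4, 0, 2, 7, 1]


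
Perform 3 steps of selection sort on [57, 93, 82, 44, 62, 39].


Initial: [57, 93, 82, 44, 62, 39]
Step 1: min=39 at 5
  Swap: [39, 93, 82, 44, 62, 57]
Step 2: min=44 at 3
  Swap: [39, 44, 82, 93, 62, 57]
Step 3: min=57 at 5
  Swap: [39, 44, 57, 93, 62, 82]

After 3 steps: [39, 44, 57, 93, 62, 82]


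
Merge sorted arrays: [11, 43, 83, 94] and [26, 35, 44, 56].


Take 11 from A
Take 26 from B
Take 35 from B
Take 43 from A
Take 44 from B
Take 56 from B

Merged: [11, 26, 35, 43, 44, 56, 83, 94]


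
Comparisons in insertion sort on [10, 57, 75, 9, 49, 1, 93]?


Algorithm: insertion sort
Input: [10, 57, 75, 9, 49, 1, 93]
Sorted: [1, 9, 10, 49, 57, 75, 93]

14


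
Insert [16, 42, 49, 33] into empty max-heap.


Insert 16: [16]
Insert 42: [42, 16]
Insert 49: [49, 16, 42]
Insert 33: [49, 33, 42, 16]

Final heap: [49, 33, 42, 16]


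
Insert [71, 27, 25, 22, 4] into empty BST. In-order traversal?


Insert 71: root
Insert 27: L from 71
Insert 25: L from 71 -> L from 27
Insert 22: L from 71 -> L from 27 -> L from 25
Insert 4: L from 71 -> L from 27 -> L from 25 -> L from 22

In-order: [4, 22, 25, 27, 71]


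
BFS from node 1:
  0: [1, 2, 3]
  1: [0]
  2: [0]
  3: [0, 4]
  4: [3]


Visit 1, enqueue [0]
Visit 0, enqueue [2, 3]
Visit 2, enqueue []
Visit 3, enqueue [4]
Visit 4, enqueue []

BFS order: [1, 0, 2, 3, 4]


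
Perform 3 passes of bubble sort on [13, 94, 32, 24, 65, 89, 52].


Initial: [13, 94, 32, 24, 65, 89, 52]
Pass 1: [13, 32, 24, 65, 89, 52, 94] (5 swaps)
Pass 2: [13, 24, 32, 65, 52, 89, 94] (2 swaps)
Pass 3: [13, 24, 32, 52, 65, 89, 94] (1 swaps)

After 3 passes: [13, 24, 32, 52, 65, 89, 94]


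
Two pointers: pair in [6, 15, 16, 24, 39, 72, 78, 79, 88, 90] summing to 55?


lo=0(6)+hi=9(90)=96
lo=0(6)+hi=8(88)=94
lo=0(6)+hi=7(79)=85
lo=0(6)+hi=6(78)=84
lo=0(6)+hi=5(72)=78
lo=0(6)+hi=4(39)=45
lo=1(15)+hi=4(39)=54
lo=2(16)+hi=4(39)=55

Yes: 16+39=55


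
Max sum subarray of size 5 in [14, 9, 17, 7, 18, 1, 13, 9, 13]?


[0:5]: 65
[1:6]: 52
[2:7]: 56
[3:8]: 48
[4:9]: 54

Max: 65 at [0:5]


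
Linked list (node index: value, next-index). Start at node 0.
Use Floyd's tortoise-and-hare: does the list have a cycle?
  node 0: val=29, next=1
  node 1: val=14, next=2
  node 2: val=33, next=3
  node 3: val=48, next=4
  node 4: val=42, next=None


Floyd's tortoise (slow, +1) and hare (fast, +2):
  init: slow=0, fast=0
  step 1: slow=1, fast=2
  step 2: slow=2, fast=4
  step 3: fast -> None, no cycle

Cycle: no


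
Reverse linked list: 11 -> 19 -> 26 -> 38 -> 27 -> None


Step 1: curr=11, set curr.next=prev(None) | reversed so far: 11
Step 2: curr=19, set curr.next=prev(11) | reversed so far: 19 -> 11
Step 3: curr=26, set curr.next=prev(19) | reversed so far: 26 -> 19 -> 11
Step 4: curr=38, set curr.next=prev(26) | reversed so far: 38 -> 26 -> 19 -> 11
Step 5: curr=27, set curr.next=prev(38) | reversed so far: 27 -> 38 -> 26 -> 19 -> 11

27 -> 38 -> 26 -> 19 -> 11 -> None


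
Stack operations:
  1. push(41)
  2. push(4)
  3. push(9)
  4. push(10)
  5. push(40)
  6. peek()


push(41) -> [41]
push(4) -> [41, 4]
push(9) -> [41, 4, 9]
push(10) -> [41, 4, 9, 10]
push(40) -> [41, 4, 9, 10, 40]
peek()->40

Final stack: [41, 4, 9, 10, 40]


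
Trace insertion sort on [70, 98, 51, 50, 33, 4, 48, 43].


Initial: [70, 98, 51, 50, 33, 4, 48, 43]
Insert 98: [70, 98, 51, 50, 33, 4, 48, 43]
Insert 51: [51, 70, 98, 50, 33, 4, 48, 43]
Insert 50: [50, 51, 70, 98, 33, 4, 48, 43]
Insert 33: [33, 50, 51, 70, 98, 4, 48, 43]
Insert 4: [4, 33, 50, 51, 70, 98, 48, 43]
Insert 48: [4, 33, 48, 50, 51, 70, 98, 43]
Insert 43: [4, 33, 43, 48, 50, 51, 70, 98]

Sorted: [4, 33, 43, 48, 50, 51, 70, 98]


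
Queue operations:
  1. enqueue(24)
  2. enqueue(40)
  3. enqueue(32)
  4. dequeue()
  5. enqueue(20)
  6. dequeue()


enqueue(24) -> [24]
enqueue(40) -> [24, 40]
enqueue(32) -> [24, 40, 32]
dequeue()->24, [40, 32]
enqueue(20) -> [40, 32, 20]
dequeue()->40, [32, 20]

Final queue: [32, 20]


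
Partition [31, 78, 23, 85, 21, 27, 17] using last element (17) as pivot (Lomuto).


Pivot: 17
Place pivot at 0: [17, 78, 23, 85, 21, 27, 31]

Partitioned: [17, 78, 23, 85, 21, 27, 31]


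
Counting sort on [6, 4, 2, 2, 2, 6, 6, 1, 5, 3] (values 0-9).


Input: [6, 4, 2, 2, 2, 6, 6, 1, 5, 3]
Counts: [0, 1, 3, 1, 1, 1, 3, 0, 0, 0]

Sorted: [1, 2, 2, 2, 3, 4, 5, 6, 6, 6]


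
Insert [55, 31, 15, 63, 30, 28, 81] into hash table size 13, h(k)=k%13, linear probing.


Insert 55: h=3 -> slot 3
Insert 31: h=5 -> slot 5
Insert 15: h=2 -> slot 2
Insert 63: h=11 -> slot 11
Insert 30: h=4 -> slot 4
Insert 28: h=2, 4 probes -> slot 6
Insert 81: h=3, 4 probes -> slot 7

Table: [None, None, 15, 55, 30, 31, 28, 81, None, None, None, 63, None]


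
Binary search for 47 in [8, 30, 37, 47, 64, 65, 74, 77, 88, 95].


Step 1: lo=0, hi=9, mid=4, val=64
Step 2: lo=0, hi=3, mid=1, val=30
Step 3: lo=2, hi=3, mid=2, val=37
Step 4: lo=3, hi=3, mid=3, val=47

Found at index 3


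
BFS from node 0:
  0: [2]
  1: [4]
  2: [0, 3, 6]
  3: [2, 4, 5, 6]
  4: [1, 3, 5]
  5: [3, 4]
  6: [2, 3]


Visit 0, enqueue [2]
Visit 2, enqueue [3, 6]
Visit 3, enqueue [4, 5]
Visit 6, enqueue []
Visit 4, enqueue [1]
Visit 5, enqueue []
Visit 1, enqueue []

BFS order: [0, 2, 3, 6, 4, 5, 1]


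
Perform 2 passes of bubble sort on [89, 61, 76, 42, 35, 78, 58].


Initial: [89, 61, 76, 42, 35, 78, 58]
Pass 1: [61, 76, 42, 35, 78, 58, 89] (6 swaps)
Pass 2: [61, 42, 35, 76, 58, 78, 89] (3 swaps)

After 2 passes: [61, 42, 35, 76, 58, 78, 89]


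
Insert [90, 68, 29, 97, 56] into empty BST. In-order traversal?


Insert 90: root
Insert 68: L from 90
Insert 29: L from 90 -> L from 68
Insert 97: R from 90
Insert 56: L from 90 -> L from 68 -> R from 29

In-order: [29, 56, 68, 90, 97]


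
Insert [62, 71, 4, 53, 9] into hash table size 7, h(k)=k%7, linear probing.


Insert 62: h=6 -> slot 6
Insert 71: h=1 -> slot 1
Insert 4: h=4 -> slot 4
Insert 53: h=4, 1 probes -> slot 5
Insert 9: h=2 -> slot 2

Table: [None, 71, 9, None, 4, 53, 62]


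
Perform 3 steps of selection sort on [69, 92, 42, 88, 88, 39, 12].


Initial: [69, 92, 42, 88, 88, 39, 12]
Step 1: min=12 at 6
  Swap: [12, 92, 42, 88, 88, 39, 69]
Step 2: min=39 at 5
  Swap: [12, 39, 42, 88, 88, 92, 69]
Step 3: min=42 at 2
  Swap: [12, 39, 42, 88, 88, 92, 69]

After 3 steps: [12, 39, 42, 88, 88, 92, 69]


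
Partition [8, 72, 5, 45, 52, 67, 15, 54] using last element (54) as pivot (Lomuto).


Pivot: 54
  8 <= 54: advance i (no swap)
  5 <= 54: swap -> [8, 5, 72, 45, 52, 67, 15, 54]
  45 <= 54: swap -> [8, 5, 45, 72, 52, 67, 15, 54]
  52 <= 54: swap -> [8, 5, 45, 52, 72, 67, 15, 54]
  15 <= 54: swap -> [8, 5, 45, 52, 15, 67, 72, 54]
Place pivot at 5: [8, 5, 45, 52, 15, 54, 72, 67]

Partitioned: [8, 5, 45, 52, 15, 54, 72, 67]


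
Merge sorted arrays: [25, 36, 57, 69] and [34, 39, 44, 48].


Take 25 from A
Take 34 from B
Take 36 from A
Take 39 from B
Take 44 from B
Take 48 from B

Merged: [25, 34, 36, 39, 44, 48, 57, 69]


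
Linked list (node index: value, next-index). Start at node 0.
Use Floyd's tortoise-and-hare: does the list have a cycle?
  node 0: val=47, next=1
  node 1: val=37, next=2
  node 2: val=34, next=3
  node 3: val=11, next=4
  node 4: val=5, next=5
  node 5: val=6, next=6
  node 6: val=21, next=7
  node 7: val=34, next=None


Floyd's tortoise (slow, +1) and hare (fast, +2):
  init: slow=0, fast=0
  step 1: slow=1, fast=2
  step 2: slow=2, fast=4
  step 3: slow=3, fast=6
  step 4: fast 6->7->None, no cycle

Cycle: no


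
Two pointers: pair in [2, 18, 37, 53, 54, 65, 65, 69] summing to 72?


lo=0(2)+hi=7(69)=71
lo=1(18)+hi=7(69)=87
lo=1(18)+hi=6(65)=83
lo=1(18)+hi=5(65)=83
lo=1(18)+hi=4(54)=72

Yes: 18+54=72


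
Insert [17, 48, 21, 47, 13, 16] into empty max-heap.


Insert 17: [17]
Insert 48: [48, 17]
Insert 21: [48, 17, 21]
Insert 47: [48, 47, 21, 17]
Insert 13: [48, 47, 21, 17, 13]
Insert 16: [48, 47, 21, 17, 13, 16]

Final heap: [48, 47, 21, 17, 13, 16]


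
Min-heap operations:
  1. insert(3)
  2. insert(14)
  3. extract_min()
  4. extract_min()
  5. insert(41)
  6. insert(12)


insert(3) -> [3]
insert(14) -> [3, 14]
extract_min()->3, [14]
extract_min()->14, []
insert(41) -> [41]
insert(12) -> [12, 41]

Final heap: [12, 41]


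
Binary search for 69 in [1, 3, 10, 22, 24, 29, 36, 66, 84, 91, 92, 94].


Step 1: lo=0, hi=11, mid=5, val=29
Step 2: lo=6, hi=11, mid=8, val=84
Step 3: lo=6, hi=7, mid=6, val=36
Step 4: lo=7, hi=7, mid=7, val=66

Not found


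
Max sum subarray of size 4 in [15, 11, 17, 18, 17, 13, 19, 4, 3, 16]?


[0:4]: 61
[1:5]: 63
[2:6]: 65
[3:7]: 67
[4:8]: 53
[5:9]: 39
[6:10]: 42

Max: 67 at [3:7]
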